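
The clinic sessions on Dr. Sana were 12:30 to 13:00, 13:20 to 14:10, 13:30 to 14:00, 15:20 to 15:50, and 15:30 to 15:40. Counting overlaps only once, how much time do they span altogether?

Merged: 12:30-13:00, 13:20-14:10, 15:20-15:50.
Lengths: 30 min + 50 min + 30 min = 1 h 50 min.

1 h 50 min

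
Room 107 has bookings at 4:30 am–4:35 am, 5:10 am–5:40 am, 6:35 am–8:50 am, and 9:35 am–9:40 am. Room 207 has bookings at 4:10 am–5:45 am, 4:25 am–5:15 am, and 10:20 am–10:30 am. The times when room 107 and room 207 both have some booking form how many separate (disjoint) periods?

2

Second set merges to 4:10 am–5:45 am, 10:20 am–10:30 am.
A ∩ B = 4:30 am–4:35 am, 5:10 am–5:40 am.
That is 2 disjoint pieces.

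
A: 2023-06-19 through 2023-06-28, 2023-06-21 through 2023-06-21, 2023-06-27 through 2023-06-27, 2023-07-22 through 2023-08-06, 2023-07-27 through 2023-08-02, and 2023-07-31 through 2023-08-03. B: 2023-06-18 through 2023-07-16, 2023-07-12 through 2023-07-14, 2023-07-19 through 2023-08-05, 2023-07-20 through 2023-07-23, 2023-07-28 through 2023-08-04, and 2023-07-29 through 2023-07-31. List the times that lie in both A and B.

2023-06-19 through 2023-06-28, 2023-07-22 through 2023-08-05

A, merged: 2023-06-19 through 2023-06-28, 2023-07-22 through 2023-08-06.
B, merged: 2023-06-18 through 2023-07-16, 2023-07-19 through 2023-08-05.
2023-06-19 through 2023-06-28 ∩ B → 2023-06-19 through 2023-06-28.
2023-07-22 through 2023-08-06 ∩ B → 2023-07-22 through 2023-08-05.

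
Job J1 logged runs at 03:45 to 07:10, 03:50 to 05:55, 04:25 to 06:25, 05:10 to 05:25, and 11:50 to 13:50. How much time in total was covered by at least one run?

5 h 25 min

Merged: 03:45–07:10, 11:50–13:50.
Lengths: 3 h 25 min + 2 h = 5 h 25 min.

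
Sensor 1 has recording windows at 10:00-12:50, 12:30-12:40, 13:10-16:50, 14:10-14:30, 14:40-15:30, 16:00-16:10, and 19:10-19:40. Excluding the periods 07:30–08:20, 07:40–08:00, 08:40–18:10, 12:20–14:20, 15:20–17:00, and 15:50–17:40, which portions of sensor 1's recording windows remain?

A, merged: 10:00-12:50, 13:10-16:50, 19:10-19:40.
B, merged: 07:30-08:20, 08:40-18:10.
10:00-12:50 lies entirely inside B → drops out.
13:10-16:50 lies entirely inside B → drops out.
19:10-19:40 is untouched.

19:10-19:40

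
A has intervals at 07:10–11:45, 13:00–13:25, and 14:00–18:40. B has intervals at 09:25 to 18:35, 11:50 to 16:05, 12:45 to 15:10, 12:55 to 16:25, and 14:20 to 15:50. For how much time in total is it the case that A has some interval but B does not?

2 h 20 min

B, merged: 09:25–18:35.
A \ B = 07:10–09:25, 18:35–18:40.
Total: 2 h 15 min + 5 min = 2 h 20 min.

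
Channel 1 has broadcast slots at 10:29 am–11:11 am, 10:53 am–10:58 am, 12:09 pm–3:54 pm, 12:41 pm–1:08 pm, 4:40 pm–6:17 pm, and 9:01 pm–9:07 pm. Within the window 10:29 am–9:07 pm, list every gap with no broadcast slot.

11:11 am–12:09 pm, 3:54 pm–4:40 pm, 6:17 pm–9:01 pm

The merged coverage is 10:29 am–11:11 am, 12:09 pm–3:54 pm, 4:40 pm–6:17 pm, 9:01 pm–9:07 pm.
Uncovered inside 10:29 am–9:07 pm: 11:11 am–12:09 pm, 3:54 pm–4:40 pm, 6:17 pm–9:01 pm.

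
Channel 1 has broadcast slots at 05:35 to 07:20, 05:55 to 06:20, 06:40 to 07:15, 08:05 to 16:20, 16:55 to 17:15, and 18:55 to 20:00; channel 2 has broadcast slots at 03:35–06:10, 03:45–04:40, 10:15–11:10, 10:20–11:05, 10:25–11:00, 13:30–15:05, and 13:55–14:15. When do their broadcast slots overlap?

05:35–06:10, 10:15–11:10, 13:30–15:05

A, merged: 05:35–07:20, 08:05–16:20, 16:55–17:15, 18:55–20:00.
B, merged: 03:35–06:10, 10:15–11:10, 13:30–15:05.
05:35–07:20 meets the second set on 05:35–06:10.
08:05–16:20 meets the second set on 10:15–11:10, 13:30–15:05.
16:55–17:15: no overlap with the second set.
18:55–20:00: no overlap with the second set.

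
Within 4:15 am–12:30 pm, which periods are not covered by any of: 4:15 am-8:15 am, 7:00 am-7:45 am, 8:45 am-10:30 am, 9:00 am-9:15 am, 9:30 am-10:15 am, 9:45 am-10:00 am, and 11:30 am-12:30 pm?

8:15 am-8:45 am, 10:30 am-11:30 am

Covered (merged): 4:15 am-8:15 am, 8:45 am-10:30 am, 11:30 am-12:30 pm.
Uncovered inside 4:15 am-12:30 pm: 8:15 am-8:45 am, 10:30 am-11:30 am.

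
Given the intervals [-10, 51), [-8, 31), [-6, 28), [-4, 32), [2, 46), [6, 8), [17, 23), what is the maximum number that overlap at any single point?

6

Walk the sorted start/end points keeping a running depth.
The depth first hits 6 at 6.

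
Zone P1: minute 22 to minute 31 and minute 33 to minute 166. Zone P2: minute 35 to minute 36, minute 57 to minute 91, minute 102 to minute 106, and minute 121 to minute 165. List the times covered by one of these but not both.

minute 22 to minute 31, minute 33 to minute 35, minute 36 to minute 57, minute 91 to minute 102, minute 106 to minute 121, minute 165 to minute 166

A but not B: minute 22 to minute 31, minute 33 to minute 35, minute 36 to minute 57, minute 91 to minute 102, minute 106 to minute 121, minute 165 to minute 166.
B but not A: none.
Combining gives A △ B.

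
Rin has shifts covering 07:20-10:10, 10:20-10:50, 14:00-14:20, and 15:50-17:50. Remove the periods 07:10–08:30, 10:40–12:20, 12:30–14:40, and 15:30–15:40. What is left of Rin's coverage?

07:20-10:10 with B removed leaves 08:30-10:10.
10:20-10:50 with B removed leaves 10:20-10:40.
14:00-14:20 lies entirely inside B → drops out.
15:50-17:50 is untouched.

08:30-10:10, 10:20-10:40, 15:50-17:50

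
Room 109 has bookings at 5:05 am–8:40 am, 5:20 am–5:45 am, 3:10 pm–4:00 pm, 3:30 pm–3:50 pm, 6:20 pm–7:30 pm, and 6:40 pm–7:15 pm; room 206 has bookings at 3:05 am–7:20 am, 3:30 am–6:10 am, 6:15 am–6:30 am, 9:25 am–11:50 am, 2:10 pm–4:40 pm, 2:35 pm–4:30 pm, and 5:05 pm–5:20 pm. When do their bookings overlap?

5:05 am–7:20 am, 3:10 pm–4:00 pm

A, merged: 5:05 am–8:40 am, 3:10 pm–4:00 pm, 6:20 pm–7:30 pm.
B, merged: 3:05 am–7:20 am, 9:25 am–11:50 am, 2:10 pm–4:40 pm, 5:05 pm–5:20 pm.
5:05 am–8:40 am ∩ B → 5:05 am–7:20 am.
3:10 pm–4:00 pm ∩ B → 3:10 pm–4:00 pm.
6:20 pm–7:30 pm meets no B interval.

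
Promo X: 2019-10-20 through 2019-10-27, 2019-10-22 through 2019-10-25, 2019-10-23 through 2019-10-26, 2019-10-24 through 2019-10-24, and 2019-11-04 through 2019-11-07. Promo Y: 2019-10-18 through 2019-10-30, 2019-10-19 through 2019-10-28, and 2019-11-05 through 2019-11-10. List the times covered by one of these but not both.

2019-10-18 through 2019-10-19, 2019-10-28 through 2019-10-30, 2019-11-04 through 2019-11-04, 2019-11-08 through 2019-11-10

A, merged: 2019-10-20 through 2019-10-27, 2019-11-04 through 2019-11-07.
B, merged: 2019-10-18 through 2019-10-30, 2019-11-05 through 2019-11-10.
A but not B: 2019-11-04 through 2019-11-04.
B but not A: 2019-10-18 through 2019-10-19, 2019-10-28 through 2019-10-30, 2019-11-08 through 2019-11-10.
Combining gives A △ B.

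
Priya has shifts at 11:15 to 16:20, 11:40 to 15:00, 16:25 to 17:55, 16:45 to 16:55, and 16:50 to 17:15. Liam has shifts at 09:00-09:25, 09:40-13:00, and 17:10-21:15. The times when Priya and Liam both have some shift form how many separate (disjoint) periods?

A, merged: 11:15-16:20, 16:25-17:55.
A ∩ B = 11:15-13:00, 17:10-17:55.
That is 2 disjoint pieces.

2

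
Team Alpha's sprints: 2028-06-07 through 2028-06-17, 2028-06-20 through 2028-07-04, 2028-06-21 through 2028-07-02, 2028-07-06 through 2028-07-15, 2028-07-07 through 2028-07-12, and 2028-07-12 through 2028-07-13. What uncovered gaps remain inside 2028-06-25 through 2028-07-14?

2028-07-05 through 2028-07-05

Covered (merged): 2028-06-07 through 2028-06-17, 2028-06-20 through 2028-07-04, 2028-07-06 through 2028-07-15.
Gaps within 2028-06-25 through 2028-07-14: 2028-07-05 through 2028-07-05.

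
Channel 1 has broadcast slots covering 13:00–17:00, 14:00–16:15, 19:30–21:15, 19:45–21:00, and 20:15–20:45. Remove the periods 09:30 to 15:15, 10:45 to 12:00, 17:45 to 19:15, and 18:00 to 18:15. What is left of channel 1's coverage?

A, merged: 13:00-17:00, 19:30-21:15.
B, merged: 09:30-15:15, 17:45-19:15.
13:00-17:00 \ B = 15:15-17:00.
19:30-21:15: nothing removed.

15:15-17:00, 19:30-21:15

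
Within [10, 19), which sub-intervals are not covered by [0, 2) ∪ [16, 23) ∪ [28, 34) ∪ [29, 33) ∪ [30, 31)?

[10, 16)

After merging, the occupied span is [0, 2), [16, 23), [28, 34).
Uncovered inside [10, 19): [10, 16).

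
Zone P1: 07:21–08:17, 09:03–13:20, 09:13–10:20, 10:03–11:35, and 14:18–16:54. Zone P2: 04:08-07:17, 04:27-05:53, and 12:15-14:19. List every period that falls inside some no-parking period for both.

Merge the first list: 07:21–08:17, 09:03–13:20, 14:18–16:54.
Merge the second list: 04:08–07:17, 12:15–14:19.
07:21–08:17: no overlap with the second set.
09:03–13:20 meets the second set on 12:15–13:20.
14:18–16:54 meets the second set on 14:18–14:19.

12:15–13:20, 14:18–14:19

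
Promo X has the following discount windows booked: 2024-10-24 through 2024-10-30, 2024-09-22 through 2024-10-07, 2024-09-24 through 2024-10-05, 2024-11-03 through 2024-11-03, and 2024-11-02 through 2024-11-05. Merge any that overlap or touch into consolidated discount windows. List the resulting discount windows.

Sort by start: 2024-09-22 through 2024-10-07, 2024-09-24 through 2024-10-05, 2024-10-24 through 2024-10-30, 2024-11-02 through 2024-11-05, 2024-11-03 through 2024-11-03.
2024-09-24 through 2024-10-05 overlaps/touches 2024-09-22 through 2024-10-07 → extend to 2024-09-22 through 2024-10-07.
2024-10-24 through 2024-10-30 is disjoint → start new block.
2024-11-02 through 2024-11-05 is disjoint → start new block.
2024-11-03 through 2024-11-03 overlaps/touches 2024-11-02 through 2024-11-05 → extend to 2024-11-02 through 2024-11-05.

2024-09-22 through 2024-10-07, 2024-10-24 through 2024-10-30, 2024-11-02 through 2024-11-05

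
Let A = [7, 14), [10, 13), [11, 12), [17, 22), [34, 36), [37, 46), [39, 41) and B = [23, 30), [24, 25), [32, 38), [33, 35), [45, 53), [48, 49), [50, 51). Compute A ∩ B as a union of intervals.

[34, 36) ∪ [37, 38) ∪ [45, 46)

First set merges to [7, 14), [17, 22), [34, 36), [37, 46).
Second set merges to [23, 30), [32, 38), [45, 53).
[7, 14): no overlap with the second set.
[17, 22): no overlap with the second set.
[34, 36) meets the second set on [34, 36).
[37, 46) meets the second set on [37, 38), [45, 46).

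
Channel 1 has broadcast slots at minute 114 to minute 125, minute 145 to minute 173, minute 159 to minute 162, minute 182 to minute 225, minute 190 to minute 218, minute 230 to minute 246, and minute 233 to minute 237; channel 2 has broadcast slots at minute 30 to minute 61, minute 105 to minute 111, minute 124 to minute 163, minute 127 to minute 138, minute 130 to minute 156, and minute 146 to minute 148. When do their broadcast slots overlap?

Merge the first list: minute 114 to minute 125, minute 145 to minute 173, minute 182 to minute 225, minute 230 to minute 246.
Merge the second list: minute 30 to minute 61, minute 105 to minute 111, minute 124 to minute 163.
minute 114 to minute 125 meets the second set on minute 124 to minute 125.
minute 145 to minute 173 meets the second set on minute 145 to minute 163.
minute 182 to minute 225: no overlap with the second set.
minute 230 to minute 246: no overlap with the second set.

minute 124 to minute 125, minute 145 to minute 163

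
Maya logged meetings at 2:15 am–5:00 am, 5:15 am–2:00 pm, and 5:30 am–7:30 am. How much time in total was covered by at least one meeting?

11 h 30 min

Merged: 2:15 am-5:00 am, 5:15 am-2:00 pm.
Lengths: 2 h 45 min + 8 h 45 min = 11 h 30 min.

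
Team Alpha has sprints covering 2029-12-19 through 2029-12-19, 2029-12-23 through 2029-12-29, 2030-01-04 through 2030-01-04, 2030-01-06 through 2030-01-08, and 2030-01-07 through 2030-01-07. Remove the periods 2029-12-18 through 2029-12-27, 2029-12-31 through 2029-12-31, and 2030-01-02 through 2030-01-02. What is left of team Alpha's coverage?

2029-12-28 through 2029-12-29, 2030-01-04 through 2030-01-04, 2030-01-06 through 2030-01-08

A, merged: 2029-12-19 through 2029-12-19, 2029-12-23 through 2029-12-29, 2030-01-04 through 2030-01-04, 2030-01-06 through 2030-01-08.
2029-12-19 through 2029-12-19: fully covered by B → removed.
2029-12-23 through 2029-12-29 minus B → 2029-12-28 through 2029-12-29.
2030-01-04 through 2030-01-04: no B overlap → unchanged.
2030-01-06 through 2030-01-08: no B overlap → unchanged.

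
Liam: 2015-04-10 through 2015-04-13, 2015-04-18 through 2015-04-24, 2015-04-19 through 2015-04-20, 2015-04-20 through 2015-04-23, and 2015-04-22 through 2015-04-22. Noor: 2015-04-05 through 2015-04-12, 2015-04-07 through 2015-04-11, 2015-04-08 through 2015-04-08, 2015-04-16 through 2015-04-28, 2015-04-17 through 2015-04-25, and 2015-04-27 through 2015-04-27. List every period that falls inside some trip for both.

Merge the first list: 2015-04-10 through 2015-04-13, 2015-04-18 through 2015-04-24.
Merge the second list: 2015-04-05 through 2015-04-12, 2015-04-16 through 2015-04-28.
2015-04-10 through 2015-04-13 ∩ B → 2015-04-10 through 2015-04-12.
2015-04-18 through 2015-04-24 ∩ B → 2015-04-18 through 2015-04-24.

2015-04-10 through 2015-04-12, 2015-04-18 through 2015-04-24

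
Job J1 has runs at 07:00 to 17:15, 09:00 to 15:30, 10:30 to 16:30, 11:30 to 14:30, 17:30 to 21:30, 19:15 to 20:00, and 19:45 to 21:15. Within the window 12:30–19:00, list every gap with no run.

17:15–17:30

After merging, the occupied span is 07:00–17:15, 17:30–21:30.
Uncovered inside 12:30–19:00: 17:15–17:30.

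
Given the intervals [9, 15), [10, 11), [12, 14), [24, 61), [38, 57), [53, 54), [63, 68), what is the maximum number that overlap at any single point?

3

Sweep endpoints in order; track running count of active intervals.
Peak of 3 reached at 53.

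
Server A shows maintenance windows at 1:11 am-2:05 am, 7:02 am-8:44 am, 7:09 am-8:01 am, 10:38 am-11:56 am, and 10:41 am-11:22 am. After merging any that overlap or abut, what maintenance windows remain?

1:11 am-2:05 am, 7:02 am-8:44 am, 10:38 am-11:56 am

7:02 am-8:44 am is disjoint → start new block.
7:09 am-8:01 am overlaps/touches 7:02 am-8:44 am → extend to 7:02 am-8:44 am.
10:38 am-11:56 am is disjoint → start new block.
10:41 am-11:22 am overlaps/touches 10:38 am-11:56 am → extend to 10:38 am-11:56 am.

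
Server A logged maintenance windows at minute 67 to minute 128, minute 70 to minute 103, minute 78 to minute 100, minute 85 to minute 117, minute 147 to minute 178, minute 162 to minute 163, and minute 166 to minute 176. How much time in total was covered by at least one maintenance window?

Merged: minute 67 to minute 128, minute 147 to minute 178.
Lengths: 61 minutes + 31 minutes = 92 minutes.

92 minutes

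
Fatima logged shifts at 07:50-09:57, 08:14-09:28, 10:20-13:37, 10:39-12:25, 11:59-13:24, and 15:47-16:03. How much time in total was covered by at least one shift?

5 h 40 min

Merged: 07:50-09:57, 10:20-13:37, 15:47-16:03.
Lengths: 2 h 7 min + 3 h 17 min + 16 min = 5 h 40 min.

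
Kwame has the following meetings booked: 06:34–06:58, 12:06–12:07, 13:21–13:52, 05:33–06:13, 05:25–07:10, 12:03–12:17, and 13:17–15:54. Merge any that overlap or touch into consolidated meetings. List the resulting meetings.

Sort by start: 05:25–07:10, 05:33–06:13, 06:34–06:58, 12:03–12:17, 12:06–12:07, 13:17–15:54, 13:21–13:52.
05:33–06:13 overlaps/touches 05:25–07:10 → extend to 05:25–07:10.
06:34–06:58 overlaps/touches 05:25–07:10 → extend to 05:25–07:10.
12:03–12:17 is disjoint → start new block.
12:06–12:07 overlaps/touches 12:03–12:17 → extend to 12:03–12:17.
13:17–15:54 is disjoint → start new block.
13:21–13:52 overlaps/touches 13:17–15:54 → extend to 13:17–15:54.

05:25–07:10, 12:03–12:17, 13:17–15:54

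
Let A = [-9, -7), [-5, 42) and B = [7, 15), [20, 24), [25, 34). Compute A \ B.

[-9, -7) ∪ [-5, 7) ∪ [15, 20) ∪ [24, 25) ∪ [34, 42)

[-9, -7) is untouched.
[-5, 42) with B removed leaves [-5, 7), [15, 20), [24, 25), [34, 42).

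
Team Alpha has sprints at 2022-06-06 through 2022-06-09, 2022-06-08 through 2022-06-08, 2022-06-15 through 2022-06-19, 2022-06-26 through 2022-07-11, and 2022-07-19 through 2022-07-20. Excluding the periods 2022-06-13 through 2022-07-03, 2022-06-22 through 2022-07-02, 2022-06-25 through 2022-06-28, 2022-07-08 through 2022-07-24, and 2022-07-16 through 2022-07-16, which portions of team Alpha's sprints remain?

Merge the first list: 2022-06-06 through 2022-06-09, 2022-06-15 through 2022-06-19, 2022-06-26 through 2022-07-11, 2022-07-19 through 2022-07-20.
Merge the second list: 2022-06-13 through 2022-07-03, 2022-07-08 through 2022-07-24.
2022-06-06 through 2022-06-09: nothing removed.
2022-06-15 through 2022-06-19: entirely removed.
2022-06-26 through 2022-07-11 \ B = 2022-07-04 through 2022-07-07.
2022-07-19 through 2022-07-20: entirely removed.

2022-06-06 through 2022-06-09, 2022-07-04 through 2022-07-07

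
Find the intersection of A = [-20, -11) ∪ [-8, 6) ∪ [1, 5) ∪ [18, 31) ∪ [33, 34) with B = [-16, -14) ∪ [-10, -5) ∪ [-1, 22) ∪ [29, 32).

[-16, -14) ∪ [-8, -5) ∪ [-1, 6) ∪ [18, 22) ∪ [29, 31)

A, merged: [-20, -11), [-8, 6), [18, 31), [33, 34).
[-20, -11) meets the second set on [-16, -14).
[-8, 6) meets the second set on [-8, -5), [-1, 6).
[18, 31) meets the second set on [18, 22), [29, 31).
[33, 34): no overlap with the second set.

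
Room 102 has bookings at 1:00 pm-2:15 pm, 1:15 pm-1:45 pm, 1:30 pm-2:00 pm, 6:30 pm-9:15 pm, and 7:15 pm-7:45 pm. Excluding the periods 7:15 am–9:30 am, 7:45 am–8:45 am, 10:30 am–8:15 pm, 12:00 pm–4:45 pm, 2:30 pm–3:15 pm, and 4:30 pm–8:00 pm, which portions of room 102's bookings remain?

8:15 pm–9:15 pm

Merge the first list: 1:00 pm–2:15 pm, 6:30 pm–9:15 pm.
Merge the second list: 7:15 am–9:30 am, 10:30 am–8:15 pm.
1:00 pm–2:15 pm: entirely removed.
6:30 pm–9:15 pm \ B = 8:15 pm–9:15 pm.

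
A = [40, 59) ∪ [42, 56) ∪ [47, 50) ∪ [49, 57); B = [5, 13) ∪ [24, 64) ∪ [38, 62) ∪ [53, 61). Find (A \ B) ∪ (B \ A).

First set merges to [40, 59).
Second set merges to [5, 13), [24, 64).
A but not B: none.
B but not A: [5, 13), [24, 40), [59, 64).
Combining gives A △ B.

[5, 13) ∪ [24, 40) ∪ [59, 64)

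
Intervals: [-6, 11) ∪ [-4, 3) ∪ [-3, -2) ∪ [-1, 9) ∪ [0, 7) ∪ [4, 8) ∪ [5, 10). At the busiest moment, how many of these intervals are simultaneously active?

Sweep endpoints in order; track running count of active intervals.
Peak of 5 reached at 5.

5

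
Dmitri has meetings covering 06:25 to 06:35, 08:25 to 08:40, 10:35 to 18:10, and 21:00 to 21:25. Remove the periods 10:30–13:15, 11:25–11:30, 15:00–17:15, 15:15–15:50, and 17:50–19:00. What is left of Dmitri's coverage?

B, merged: 10:30-13:15, 15:00-17:15, 17:50-19:00.
06:25-06:35: no B overlap → unchanged.
08:25-08:40: no B overlap → unchanged.
10:35-18:10 minus B → 13:15-15:00, 17:15-17:50.
21:00-21:25: no B overlap → unchanged.

06:25-06:35, 08:25-08:40, 13:15-15:00, 17:15-17:50, 21:00-21:25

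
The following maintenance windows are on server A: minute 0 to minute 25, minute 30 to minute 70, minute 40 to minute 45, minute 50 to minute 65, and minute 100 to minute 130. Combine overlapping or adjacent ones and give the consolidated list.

minute 30 to minute 70 is disjoint → start new block.
minute 40 to minute 45 overlaps/touches minute 30 to minute 70 → extend to minute 30 to minute 70.
minute 50 to minute 65 overlaps/touches minute 30 to minute 70 → extend to minute 30 to minute 70.
minute 100 to minute 130 is disjoint → start new block.

minute 0 to minute 25, minute 30 to minute 70, minute 100 to minute 130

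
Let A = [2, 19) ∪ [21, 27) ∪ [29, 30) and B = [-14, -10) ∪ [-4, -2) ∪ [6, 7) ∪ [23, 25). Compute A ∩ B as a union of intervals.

[6, 7) ∪ [23, 25)

[2, 19) overlaps B on [6, 7).
[21, 27) overlaps B on [23, 25).
[29, 30) falls entirely outside B.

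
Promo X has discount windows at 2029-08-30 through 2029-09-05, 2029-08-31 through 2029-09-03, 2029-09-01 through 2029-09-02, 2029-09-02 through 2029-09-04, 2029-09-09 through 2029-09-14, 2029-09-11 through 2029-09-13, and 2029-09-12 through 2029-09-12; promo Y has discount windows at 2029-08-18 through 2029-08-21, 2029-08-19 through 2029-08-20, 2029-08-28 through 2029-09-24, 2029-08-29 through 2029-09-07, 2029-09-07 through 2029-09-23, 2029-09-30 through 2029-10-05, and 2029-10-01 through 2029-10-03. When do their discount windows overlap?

2029-08-30 through 2029-09-05, 2029-09-09 through 2029-09-14

First set merges to 2029-08-30 through 2029-09-05, 2029-09-09 through 2029-09-14.
Second set merges to 2029-08-18 through 2029-08-21, 2029-08-28 through 2029-09-24, 2029-09-30 through 2029-10-05.
2029-08-30 through 2029-09-05 ∩ B → 2029-08-30 through 2029-09-05.
2029-09-09 through 2029-09-14 ∩ B → 2029-09-09 through 2029-09-14.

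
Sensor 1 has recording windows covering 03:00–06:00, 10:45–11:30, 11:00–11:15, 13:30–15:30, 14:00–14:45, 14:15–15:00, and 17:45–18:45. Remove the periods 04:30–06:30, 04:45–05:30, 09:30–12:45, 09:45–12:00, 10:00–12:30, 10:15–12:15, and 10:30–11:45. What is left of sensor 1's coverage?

Merge the first list: 03:00–06:00, 10:45–11:30, 13:30–15:30, 17:45–18:45.
Merge the second list: 04:30–06:30, 09:30–12:45.
03:00–06:00 with B removed leaves 03:00–04:30.
10:45–11:30 lies entirely inside B → drops out.
13:30–15:30 is untouched.
17:45–18:45 is untouched.

03:00–04:30, 13:30–15:30, 17:45–18:45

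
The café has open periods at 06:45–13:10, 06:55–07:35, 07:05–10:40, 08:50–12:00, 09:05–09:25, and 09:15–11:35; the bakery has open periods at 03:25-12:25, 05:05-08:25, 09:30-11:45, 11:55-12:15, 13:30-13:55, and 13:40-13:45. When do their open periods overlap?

First set merges to 06:45–13:10.
Second set merges to 03:25–12:25, 13:30–13:55.
06:45–13:10 ∩ B → 06:45–12:25.

06:45–12:25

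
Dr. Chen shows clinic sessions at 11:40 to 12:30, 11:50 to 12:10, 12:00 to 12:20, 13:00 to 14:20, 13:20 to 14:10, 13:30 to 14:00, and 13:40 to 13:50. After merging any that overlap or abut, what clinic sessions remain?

11:40–12:30, 13:00–14:20

11:50–12:10 overlaps/touches 11:40–12:30 → extend to 11:40–12:30.
12:00–12:20 overlaps/touches 11:40–12:30 → extend to 11:40–12:30.
13:00–14:20 is disjoint → start new block.
13:20–14:10 overlaps/touches 13:00–14:20 → extend to 13:00–14:20.
13:30–14:00 overlaps/touches 13:00–14:20 → extend to 13:00–14:20.
13:40–13:50 overlaps/touches 13:00–14:20 → extend to 13:00–14:20.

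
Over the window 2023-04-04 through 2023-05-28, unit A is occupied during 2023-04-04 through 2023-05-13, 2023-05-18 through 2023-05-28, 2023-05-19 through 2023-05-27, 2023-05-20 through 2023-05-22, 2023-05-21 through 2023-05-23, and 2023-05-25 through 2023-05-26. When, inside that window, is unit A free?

2023-05-14 through 2023-05-17

After merging, the occupied span is 2023-04-04 through 2023-05-13, 2023-05-18 through 2023-05-28.
Gaps within 2023-04-04 through 2023-05-28: 2023-05-14 through 2023-05-17.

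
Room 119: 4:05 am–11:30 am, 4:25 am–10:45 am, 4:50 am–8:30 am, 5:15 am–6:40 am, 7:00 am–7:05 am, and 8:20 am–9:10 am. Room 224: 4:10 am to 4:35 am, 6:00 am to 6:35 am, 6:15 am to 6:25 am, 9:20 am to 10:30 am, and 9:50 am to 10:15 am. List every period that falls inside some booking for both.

Merge the first list: 4:05 am–11:30 am.
Merge the second list: 4:10 am–4:35 am, 6:00 am–6:35 am, 9:20 am–10:30 am.
4:05 am–11:30 am ∩ B → 4:10 am–4:35 am, 6:00 am–6:35 am, 9:20 am–10:30 am.

4:10 am–4:35 am, 6:00 am–6:35 am, 9:20 am–10:30 am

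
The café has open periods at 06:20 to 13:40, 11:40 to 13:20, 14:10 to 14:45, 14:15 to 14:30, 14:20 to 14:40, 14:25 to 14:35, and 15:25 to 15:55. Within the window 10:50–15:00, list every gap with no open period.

After merging, the occupied span is 06:20–13:40, 14:10–14:45, 15:25–15:55.
Uncovered inside 10:50–15:00: 13:40–14:10, 14:45–15:00.

13:40–14:10, 14:45–15:00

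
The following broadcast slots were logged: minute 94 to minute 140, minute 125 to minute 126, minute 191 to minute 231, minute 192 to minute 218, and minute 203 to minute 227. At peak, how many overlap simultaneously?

3

Walk the sorted start/end points keeping a running depth.
The depth first hits 3 at minute 203.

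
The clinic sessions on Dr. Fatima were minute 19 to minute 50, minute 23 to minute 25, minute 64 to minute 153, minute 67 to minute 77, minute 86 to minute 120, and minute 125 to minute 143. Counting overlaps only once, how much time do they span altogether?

120 minutes

Merged: minute 19 to minute 50, minute 64 to minute 153.
Lengths: 31 minutes + 89 minutes = 120 minutes.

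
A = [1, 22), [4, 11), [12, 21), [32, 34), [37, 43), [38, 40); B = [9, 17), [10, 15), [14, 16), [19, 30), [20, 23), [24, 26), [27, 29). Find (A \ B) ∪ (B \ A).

Merge the first list: [1, 22), [32, 34), [37, 43).
Merge the second list: [9, 17), [19, 30).
A \ B = [1, 9), [17, 19), [32, 34), [37, 43).
B \ A = [22, 30).
Union of the two gives the symmetric difference.

[1, 9) ∪ [17, 19) ∪ [22, 30) ∪ [32, 34) ∪ [37, 43)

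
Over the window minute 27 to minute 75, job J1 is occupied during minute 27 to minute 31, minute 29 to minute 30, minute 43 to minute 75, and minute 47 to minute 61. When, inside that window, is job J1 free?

minute 31 to minute 43

After merging, the occupied span is minute 27 to minute 31, minute 43 to minute 75.
Uncovered inside minute 27 to minute 75: minute 31 to minute 43.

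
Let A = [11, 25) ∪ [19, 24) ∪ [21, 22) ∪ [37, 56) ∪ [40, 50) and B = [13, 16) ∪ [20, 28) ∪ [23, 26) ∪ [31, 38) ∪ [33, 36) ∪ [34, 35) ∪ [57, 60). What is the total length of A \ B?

Merge the first list: [11, 25), [37, 56).
Merge the second list: [13, 16), [20, 28), [31, 38), [57, 60).
A \ B = [11, 13), [16, 20), [38, 56).
Total: 2 + 4 + 18 = 24.

24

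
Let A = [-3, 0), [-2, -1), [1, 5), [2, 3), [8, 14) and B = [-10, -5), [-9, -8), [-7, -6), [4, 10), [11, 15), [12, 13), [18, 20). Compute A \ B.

First set merges to [-3, 0), [1, 5), [8, 14).
Second set merges to [-10, -5), [4, 10), [11, 15), [18, 20).
[-3, 0): nothing removed.
[1, 5) \ B = [1, 4).
[8, 14) \ B = [10, 11).

[-3, 0) ∪ [1, 4) ∪ [10, 11)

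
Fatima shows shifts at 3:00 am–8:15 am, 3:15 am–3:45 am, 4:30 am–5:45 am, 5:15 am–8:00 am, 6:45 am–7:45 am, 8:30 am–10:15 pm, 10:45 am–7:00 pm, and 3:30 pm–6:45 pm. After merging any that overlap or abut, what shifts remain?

3:15 am-3:45 am overlaps/touches 3:00 am-8:15 am → extend to 3:00 am-8:15 am.
4:30 am-5:45 am overlaps/touches 3:00 am-8:15 am → extend to 3:00 am-8:15 am.
5:15 am-8:00 am overlaps/touches 3:00 am-8:15 am → extend to 3:00 am-8:15 am.
6:45 am-7:45 am overlaps/touches 3:00 am-8:15 am → extend to 3:00 am-8:15 am.
8:30 am-10:15 pm is disjoint → start new block.
10:45 am-7:00 pm overlaps/touches 8:30 am-10:15 pm → extend to 8:30 am-10:15 pm.
3:30 pm-6:45 pm overlaps/touches 8:30 am-10:15 pm → extend to 8:30 am-10:15 pm.

3:00 am-8:15 am, 8:30 am-10:15 pm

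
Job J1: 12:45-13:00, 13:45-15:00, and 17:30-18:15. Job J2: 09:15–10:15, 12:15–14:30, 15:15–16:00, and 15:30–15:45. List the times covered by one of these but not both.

Merge the second list: 09:15–10:15, 12:15–14:30, 15:15–16:00.
A but not B: 14:30–15:00, 17:30–18:15.
B but not A: 09:15–10:15, 12:15–12:45, 13:00–13:45, 15:15–16:00.
Combining gives A △ B.

09:15–10:15, 12:15–12:45, 13:00–13:45, 14:30–15:00, 15:15–16:00, 17:30–18:15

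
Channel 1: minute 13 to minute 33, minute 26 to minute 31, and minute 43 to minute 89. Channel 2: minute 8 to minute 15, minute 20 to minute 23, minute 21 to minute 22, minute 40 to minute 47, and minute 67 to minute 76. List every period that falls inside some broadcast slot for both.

Merge the first list: minute 13 to minute 33, minute 43 to minute 89.
Merge the second list: minute 8 to minute 15, minute 20 to minute 23, minute 40 to minute 47, minute 67 to minute 76.
minute 13 to minute 33 meets the second set on minute 13 to minute 15, minute 20 to minute 23.
minute 43 to minute 89 meets the second set on minute 43 to minute 47, minute 67 to minute 76.

minute 13 to minute 15, minute 20 to minute 23, minute 43 to minute 47, minute 67 to minute 76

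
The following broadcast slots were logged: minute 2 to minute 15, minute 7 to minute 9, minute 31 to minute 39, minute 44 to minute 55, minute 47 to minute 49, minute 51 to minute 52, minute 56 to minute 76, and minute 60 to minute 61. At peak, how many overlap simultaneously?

Sweep endpoints in order; track running count of active intervals.
Peak of 2 reached at minute 7.

2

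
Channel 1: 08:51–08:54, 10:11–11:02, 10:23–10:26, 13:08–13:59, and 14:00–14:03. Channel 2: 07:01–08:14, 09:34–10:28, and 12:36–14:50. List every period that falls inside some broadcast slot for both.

First set merges to 08:51–08:54, 10:11–11:02, 13:08–13:59, 14:00–14:03.
08:51–08:54 meets no B interval.
10:11–11:02 ∩ B → 10:11–10:28.
13:08–13:59 ∩ B → 13:08–13:59.
14:00–14:03 ∩ B → 14:00–14:03.

10:11–10:28, 13:08–13:59, 14:00–14:03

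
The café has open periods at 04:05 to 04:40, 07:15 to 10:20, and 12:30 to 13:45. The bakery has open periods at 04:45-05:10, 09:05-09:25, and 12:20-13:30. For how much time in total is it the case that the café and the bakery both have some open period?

1 h 20 min

A ∩ B = 09:05-09:25, 12:30-13:30.
Total: 20 min + 1 h = 1 h 20 min.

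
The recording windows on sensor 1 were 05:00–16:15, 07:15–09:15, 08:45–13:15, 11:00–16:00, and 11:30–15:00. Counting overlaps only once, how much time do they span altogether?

11 h 15 min

Merged: 05:00–16:15.
Length: 11 h 15 min.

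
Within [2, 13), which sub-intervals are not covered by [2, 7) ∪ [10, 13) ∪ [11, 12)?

[7, 10)

Covered (merged): [2, 7), [10, 13).
Complement within [2, 13): [7, 10).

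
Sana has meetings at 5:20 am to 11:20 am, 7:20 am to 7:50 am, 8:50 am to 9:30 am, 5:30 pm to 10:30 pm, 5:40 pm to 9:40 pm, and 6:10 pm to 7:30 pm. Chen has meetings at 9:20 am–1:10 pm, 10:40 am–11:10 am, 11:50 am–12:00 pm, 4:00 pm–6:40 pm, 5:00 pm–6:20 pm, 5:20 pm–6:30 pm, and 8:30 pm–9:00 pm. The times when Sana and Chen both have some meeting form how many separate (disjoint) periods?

3

First set merges to 5:20 am–11:20 am, 5:30 pm–10:30 pm.
Second set merges to 9:20 am–1:10 pm, 4:00 pm–6:40 pm, 8:30 pm–9:00 pm.
A ∩ B = 9:20 am–11:20 am, 5:30 pm–6:40 pm, 8:30 pm–9:00 pm.
That is 3 disjoint pieces.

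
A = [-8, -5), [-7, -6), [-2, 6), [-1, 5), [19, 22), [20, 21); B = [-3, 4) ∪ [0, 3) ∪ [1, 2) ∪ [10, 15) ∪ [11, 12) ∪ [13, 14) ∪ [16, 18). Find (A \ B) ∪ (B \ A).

[-8, -5) ∪ [-3, -2) ∪ [4, 6) ∪ [10, 15) ∪ [16, 18) ∪ [19, 22)

Merge the first list: [-8, -5), [-2, 6), [19, 22).
Merge the second list: [-3, 4), [10, 15), [16, 18).
A \ B = [-8, -5), [4, 6), [19, 22).
B \ A = [-3, -2), [10, 15), [16, 18).
Union of the two gives the symmetric difference.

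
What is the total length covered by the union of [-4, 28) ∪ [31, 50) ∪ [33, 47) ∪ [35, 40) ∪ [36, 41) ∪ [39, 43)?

Merged: [-4, 28), [31, 50).
Lengths: 32 + 19 = 51.

51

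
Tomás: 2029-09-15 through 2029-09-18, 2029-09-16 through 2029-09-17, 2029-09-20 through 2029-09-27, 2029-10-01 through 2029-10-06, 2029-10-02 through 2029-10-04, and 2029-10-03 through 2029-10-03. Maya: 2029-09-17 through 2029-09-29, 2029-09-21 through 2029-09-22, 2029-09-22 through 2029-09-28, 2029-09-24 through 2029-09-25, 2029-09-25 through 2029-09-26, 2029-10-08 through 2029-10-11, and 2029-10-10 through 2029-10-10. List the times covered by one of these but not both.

2029-09-15 through 2029-09-16, 2029-09-19 through 2029-09-19, 2029-09-28 through 2029-09-29, 2029-10-01 through 2029-10-06, 2029-10-08 through 2029-10-11

First set merges to 2029-09-15 through 2029-09-18, 2029-09-20 through 2029-09-27, 2029-10-01 through 2029-10-06.
Second set merges to 2029-09-17 through 2029-09-29, 2029-10-08 through 2029-10-11.
Only in the first: 2029-09-15 through 2029-09-16, 2029-10-01 through 2029-10-06.
Only in the second: 2029-09-19 through 2029-09-19, 2029-09-28 through 2029-09-29, 2029-10-08 through 2029-10-11.
Together these are the periods covered by exactly one.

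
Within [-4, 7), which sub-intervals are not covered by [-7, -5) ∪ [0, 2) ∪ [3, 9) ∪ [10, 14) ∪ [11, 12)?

After merging, the occupied span is [-7, -5), [0, 2), [3, 9), [10, 14).
Gaps within [-4, 7): [-4, 0), [2, 3).

[-4, 0) ∪ [2, 3)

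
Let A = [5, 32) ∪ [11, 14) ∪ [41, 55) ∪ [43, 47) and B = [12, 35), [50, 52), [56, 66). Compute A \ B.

[5, 12) ∪ [41, 50) ∪ [52, 55)

Merge the first list: [5, 32), [41, 55).
[5, 32) with B removed leaves [5, 12).
[41, 55) with B removed leaves [41, 50), [52, 55).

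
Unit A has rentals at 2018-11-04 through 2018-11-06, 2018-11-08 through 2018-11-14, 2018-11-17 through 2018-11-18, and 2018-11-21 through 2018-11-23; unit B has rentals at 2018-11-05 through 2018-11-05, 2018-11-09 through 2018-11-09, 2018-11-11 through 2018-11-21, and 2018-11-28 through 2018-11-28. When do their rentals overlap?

2018-11-04 through 2018-11-06 meets the second set on 2018-11-05 through 2018-11-05.
2018-11-08 through 2018-11-14 meets the second set on 2018-11-09 through 2018-11-09, 2018-11-11 through 2018-11-14.
2018-11-17 through 2018-11-18 meets the second set on 2018-11-17 through 2018-11-18.
2018-11-21 through 2018-11-23 meets the second set on 2018-11-21 through 2018-11-21.

2018-11-05 through 2018-11-05, 2018-11-09 through 2018-11-09, 2018-11-11 through 2018-11-14, 2018-11-17 through 2018-11-18, 2018-11-21 through 2018-11-21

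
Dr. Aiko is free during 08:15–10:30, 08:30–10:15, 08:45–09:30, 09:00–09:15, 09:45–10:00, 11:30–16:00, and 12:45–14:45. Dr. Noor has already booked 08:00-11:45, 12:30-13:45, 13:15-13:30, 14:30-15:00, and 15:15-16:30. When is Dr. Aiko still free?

A, merged: 08:15–10:30, 11:30–16:00.
B, merged: 08:00–11:45, 12:30–13:45, 14:30–15:00, 15:15–16:30.
08:15–10:30 lies entirely inside B → drops out.
11:30–16:00 with B removed leaves 11:45–12:30, 13:45–14:30, 15:00–15:15.

11:45–12:30, 13:45–14:30, 15:00–15:15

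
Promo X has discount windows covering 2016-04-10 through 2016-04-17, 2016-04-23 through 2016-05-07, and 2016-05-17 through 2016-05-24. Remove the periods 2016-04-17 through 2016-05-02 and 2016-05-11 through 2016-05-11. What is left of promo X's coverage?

2016-04-10 through 2016-04-17 with B removed leaves 2016-04-10 through 2016-04-16.
2016-04-23 through 2016-05-07 with B removed leaves 2016-05-03 through 2016-05-07.
2016-05-17 through 2016-05-24 is untouched.

2016-04-10 through 2016-04-16, 2016-05-03 through 2016-05-07, 2016-05-17 through 2016-05-24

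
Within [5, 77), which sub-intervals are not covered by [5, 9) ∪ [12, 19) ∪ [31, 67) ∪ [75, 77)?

[9, 12) ∪ [19, 31) ∪ [67, 75)

After merging, the occupied span is [5, 9), [12, 19), [31, 67), [75, 77).
Gaps within [5, 77): [9, 12), [19, 31), [67, 75).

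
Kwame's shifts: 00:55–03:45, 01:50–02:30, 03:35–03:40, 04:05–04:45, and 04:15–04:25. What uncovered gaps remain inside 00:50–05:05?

After merging, the occupied span is 00:55-03:45, 04:05-04:45.
Gaps within 00:50-05:05: 00:50-00:55, 03:45-04:05, 04:45-05:05.

00:50-00:55, 03:45-04:05, 04:45-05:05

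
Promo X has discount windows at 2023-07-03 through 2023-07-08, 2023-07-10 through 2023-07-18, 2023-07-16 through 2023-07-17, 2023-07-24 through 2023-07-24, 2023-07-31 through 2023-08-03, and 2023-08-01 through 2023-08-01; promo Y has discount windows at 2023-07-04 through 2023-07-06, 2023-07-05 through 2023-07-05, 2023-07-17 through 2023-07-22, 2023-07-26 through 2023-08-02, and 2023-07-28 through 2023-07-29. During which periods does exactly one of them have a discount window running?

2023-07-03 through 2023-07-03, 2023-07-07 through 2023-07-08, 2023-07-10 through 2023-07-16, 2023-07-19 through 2023-07-22, 2023-07-24 through 2023-07-24, 2023-07-26 through 2023-07-30, 2023-08-03 through 2023-08-03

A, merged: 2023-07-03 through 2023-07-08, 2023-07-10 through 2023-07-18, 2023-07-24 through 2023-07-24, 2023-07-31 through 2023-08-03.
B, merged: 2023-07-04 through 2023-07-06, 2023-07-17 through 2023-07-22, 2023-07-26 through 2023-08-02.
Only in the first: 2023-07-03 through 2023-07-03, 2023-07-07 through 2023-07-08, 2023-07-10 through 2023-07-16, 2023-07-24 through 2023-07-24, 2023-08-03 through 2023-08-03.
Only in the second: 2023-07-19 through 2023-07-22, 2023-07-26 through 2023-07-30.
Together these are the periods covered by exactly one.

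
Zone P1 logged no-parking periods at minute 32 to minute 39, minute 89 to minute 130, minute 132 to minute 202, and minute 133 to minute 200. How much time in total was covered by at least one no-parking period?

Merged: minute 32 to minute 39, minute 89 to minute 130, minute 132 to minute 202.
Lengths: 7 minutes + 41 minutes + 70 minutes = 118 minutes.

118 minutes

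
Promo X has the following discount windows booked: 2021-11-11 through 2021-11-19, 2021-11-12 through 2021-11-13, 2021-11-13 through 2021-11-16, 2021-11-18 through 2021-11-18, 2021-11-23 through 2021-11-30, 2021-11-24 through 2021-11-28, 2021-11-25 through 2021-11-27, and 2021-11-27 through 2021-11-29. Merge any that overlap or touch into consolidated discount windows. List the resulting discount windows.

2021-11-11 through 2021-11-19, 2021-11-23 through 2021-11-30

2021-11-12 through 2021-11-13 overlaps/touches 2021-11-11 through 2021-11-19 → extend to 2021-11-11 through 2021-11-19.
2021-11-13 through 2021-11-16 overlaps/touches 2021-11-11 through 2021-11-19 → extend to 2021-11-11 through 2021-11-19.
2021-11-18 through 2021-11-18 overlaps/touches 2021-11-11 through 2021-11-19 → extend to 2021-11-11 through 2021-11-19.
2021-11-23 through 2021-11-30 is disjoint → start new block.
2021-11-24 through 2021-11-28 overlaps/touches 2021-11-23 through 2021-11-30 → extend to 2021-11-23 through 2021-11-30.
2021-11-25 through 2021-11-27 overlaps/touches 2021-11-23 through 2021-11-30 → extend to 2021-11-23 through 2021-11-30.
2021-11-27 through 2021-11-29 overlaps/touches 2021-11-23 through 2021-11-30 → extend to 2021-11-23 through 2021-11-30.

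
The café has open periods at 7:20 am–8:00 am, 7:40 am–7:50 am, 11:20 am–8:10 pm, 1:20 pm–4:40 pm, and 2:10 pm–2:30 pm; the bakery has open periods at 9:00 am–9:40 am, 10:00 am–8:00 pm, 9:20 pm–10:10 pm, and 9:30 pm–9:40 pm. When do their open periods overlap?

A, merged: 7:20 am-8:00 am, 11:20 am-8:10 pm.
B, merged: 9:00 am-9:40 am, 10:00 am-8:00 pm, 9:20 pm-10:10 pm.
7:20 am-8:00 am falls entirely outside B.
11:20 am-8:10 pm overlaps B on 11:20 am-8:00 pm.

11:20 am-8:00 pm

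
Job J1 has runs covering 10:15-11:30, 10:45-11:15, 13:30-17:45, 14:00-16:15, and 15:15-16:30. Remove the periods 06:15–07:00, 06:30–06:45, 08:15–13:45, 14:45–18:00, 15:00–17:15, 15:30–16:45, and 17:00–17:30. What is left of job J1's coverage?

13:45–14:45

Merge the first list: 10:15–11:30, 13:30–17:45.
Merge the second list: 06:15–07:00, 08:15–13:45, 14:45–18:00.
10:15–11:30: fully covered by B → removed.
13:30–17:45 minus B → 13:45–14:45.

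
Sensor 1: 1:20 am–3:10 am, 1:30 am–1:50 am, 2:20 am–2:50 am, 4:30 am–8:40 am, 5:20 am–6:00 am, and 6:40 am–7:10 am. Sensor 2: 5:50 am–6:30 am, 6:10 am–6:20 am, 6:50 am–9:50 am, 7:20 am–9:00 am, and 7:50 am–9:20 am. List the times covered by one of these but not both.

1:20 am–3:10 am, 4:30 am–5:50 am, 6:30 am–6:50 am, 8:40 am–9:50 am

A, merged: 1:20 am–3:10 am, 4:30 am–8:40 am.
B, merged: 5:50 am–6:30 am, 6:50 am–9:50 am.
Only in the first: 1:20 am–3:10 am, 4:30 am–5:50 am, 6:30 am–6:50 am.
Only in the second: 8:40 am–9:50 am.
Together these are the periods covered by exactly one.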